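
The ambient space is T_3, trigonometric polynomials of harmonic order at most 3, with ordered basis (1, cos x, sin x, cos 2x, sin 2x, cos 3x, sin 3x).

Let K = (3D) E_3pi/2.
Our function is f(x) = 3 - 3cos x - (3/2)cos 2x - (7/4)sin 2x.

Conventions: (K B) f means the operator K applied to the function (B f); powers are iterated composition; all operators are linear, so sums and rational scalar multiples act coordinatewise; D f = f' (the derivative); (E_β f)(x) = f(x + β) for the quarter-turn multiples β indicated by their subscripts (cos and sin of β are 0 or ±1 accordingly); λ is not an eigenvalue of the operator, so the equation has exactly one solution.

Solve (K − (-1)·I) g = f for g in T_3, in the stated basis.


write g with unknown coordinates in the stated basis and equate coefficients in (K − (-1)·I) g = f
solving from the highest basis element down gives g = 3 - (3/4)cos x - (12/37)cos 2x + (29/148)sin 2x
check: K g = -(9/4)cos x - (87/74)cos 2x - (72/37)sin 2x
so K g − (-1)·g = 3 - 3cos x - (3/2)cos 2x - (7/4)sin 2x = f ✓

g(x) = 3 - (3/4)cos x - (12/37)cos 2x + (29/148)sin 2x


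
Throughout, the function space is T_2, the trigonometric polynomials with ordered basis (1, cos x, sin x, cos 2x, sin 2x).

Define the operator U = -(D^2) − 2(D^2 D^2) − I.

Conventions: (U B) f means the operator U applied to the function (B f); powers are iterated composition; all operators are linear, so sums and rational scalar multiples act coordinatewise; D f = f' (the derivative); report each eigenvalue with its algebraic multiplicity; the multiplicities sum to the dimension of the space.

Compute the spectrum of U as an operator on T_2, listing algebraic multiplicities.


λ = -29 (multiplicity 2), λ = -2 (multiplicity 2), λ = -1 (multiplicity 1)

image of 1: -1
image of cos x: -2cos x
image of sin x: -2sin x
image of cos 2x: -29cos 2x
image of sin 2x: -29sin 2x
the matrix is diagonal; its diagonal is (-1, -2, -2, -29, -29)
for a triangular matrix the eigenvalues are the diagonal entries, with algebraic multiplicity their repetition count


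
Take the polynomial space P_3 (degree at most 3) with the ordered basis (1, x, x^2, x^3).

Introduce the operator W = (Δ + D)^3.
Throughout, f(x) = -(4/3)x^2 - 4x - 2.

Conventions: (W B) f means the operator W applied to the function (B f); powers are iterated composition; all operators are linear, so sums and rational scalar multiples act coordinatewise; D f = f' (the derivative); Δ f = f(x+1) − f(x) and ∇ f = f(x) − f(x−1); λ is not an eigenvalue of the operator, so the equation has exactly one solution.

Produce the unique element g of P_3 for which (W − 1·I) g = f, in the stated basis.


write g with unknown coordinates in the stated basis and equate coefficients in (W − 1·I) g = f
solving from the highest basis element down gives g = (4/3)x^2 + 4x + 2
check: W g = 0
so W g − 1·g = -(4/3)x^2 - 4x - 2 = f ✓

the image equals g(x) = (4/3)x^2 + 4x + 2


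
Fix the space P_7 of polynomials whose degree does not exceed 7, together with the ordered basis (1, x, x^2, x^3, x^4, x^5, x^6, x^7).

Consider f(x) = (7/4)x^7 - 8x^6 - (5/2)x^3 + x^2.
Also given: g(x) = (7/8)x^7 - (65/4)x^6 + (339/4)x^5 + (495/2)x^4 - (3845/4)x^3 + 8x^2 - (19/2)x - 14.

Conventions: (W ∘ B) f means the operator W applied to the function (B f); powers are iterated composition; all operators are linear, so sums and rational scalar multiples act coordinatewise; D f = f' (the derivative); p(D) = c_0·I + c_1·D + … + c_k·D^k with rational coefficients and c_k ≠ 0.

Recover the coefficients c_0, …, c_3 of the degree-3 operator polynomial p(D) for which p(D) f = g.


D^0 f = (7/4)x^7 - 8x^6 - (5/2)x^3 + x^2
D^1 f = (49/4)x^6 - 48x^5 - (15/2)x^2 + 2x
D^2 f = (147/2)x^5 - 240x^4 - 15x + 2
D^3 f = (735/2)x^4 - 960x^3 - 15
matching coefficients of g against c_0 f + c_1 Df + … from the top degree down determines the c_i
solution: c_0 = 1/2, c_1 = -1, c_2 = 1/2, c_3 = 1

c_0 = 1/2, c_1 = -1, c_2 = 1/2, c_3 = 1


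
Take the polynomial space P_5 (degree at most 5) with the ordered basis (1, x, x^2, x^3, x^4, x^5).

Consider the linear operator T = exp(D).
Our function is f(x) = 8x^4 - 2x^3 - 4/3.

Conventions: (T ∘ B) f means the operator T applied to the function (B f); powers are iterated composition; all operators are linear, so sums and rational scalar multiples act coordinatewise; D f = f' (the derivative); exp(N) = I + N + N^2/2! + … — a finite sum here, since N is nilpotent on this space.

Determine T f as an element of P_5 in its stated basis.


order-1 term: 32x^3 - 6x^2
order-2 term: 48x^2 - 6x
order-3 term: 32x - 2
order-4 term: 8
the series for exp(D) f terminates at order 4
exp(D) f = 8x^4 + 30x^3 + 42x^2 + 26x + 14/3

the image equals g(x) = 8x^4 + 30x^3 + 42x^2 + 26x + 14/3


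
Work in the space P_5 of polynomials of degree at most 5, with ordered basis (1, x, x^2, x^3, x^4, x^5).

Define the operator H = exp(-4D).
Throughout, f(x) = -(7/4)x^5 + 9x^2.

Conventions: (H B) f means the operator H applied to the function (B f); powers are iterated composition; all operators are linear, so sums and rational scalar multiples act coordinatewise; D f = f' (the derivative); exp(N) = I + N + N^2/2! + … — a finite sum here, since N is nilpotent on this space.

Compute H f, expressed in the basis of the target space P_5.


the image equals g(x) = -(7/4)x^5 + 35x^4 - 280x^3 + 1129x^2 - 2312x + 1936

order-1 term: 35x^4 - 72x
order-2 term: -280x^3 + 144
order-3 term: 1120x^2
order-4 term: -2240x
order-5 term: 1792
the series for exp(-4D) f terminates at order 5
exp(-4D) f = -(7/4)x^5 + 35x^4 - 280x^3 + 1129x^2 - 2312x + 1936


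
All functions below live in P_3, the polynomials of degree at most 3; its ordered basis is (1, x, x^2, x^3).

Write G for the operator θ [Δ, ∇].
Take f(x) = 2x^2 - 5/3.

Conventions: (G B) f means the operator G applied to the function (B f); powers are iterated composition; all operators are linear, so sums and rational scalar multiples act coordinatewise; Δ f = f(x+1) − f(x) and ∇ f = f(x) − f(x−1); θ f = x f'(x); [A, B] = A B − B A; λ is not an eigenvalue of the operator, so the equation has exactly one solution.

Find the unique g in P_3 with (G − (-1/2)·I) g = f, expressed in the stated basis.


write g with unknown coordinates in the stated basis and equate coefficients in (G − (-1/2)·I) g = f
solving from the highest basis element down gives g = 4x^2 - 10/3
check: G g = 0
so G g − (-1/2)·g = 2x^2 - 5/3 = f ✓

the image equals g(x) = 4x^2 - 10/3


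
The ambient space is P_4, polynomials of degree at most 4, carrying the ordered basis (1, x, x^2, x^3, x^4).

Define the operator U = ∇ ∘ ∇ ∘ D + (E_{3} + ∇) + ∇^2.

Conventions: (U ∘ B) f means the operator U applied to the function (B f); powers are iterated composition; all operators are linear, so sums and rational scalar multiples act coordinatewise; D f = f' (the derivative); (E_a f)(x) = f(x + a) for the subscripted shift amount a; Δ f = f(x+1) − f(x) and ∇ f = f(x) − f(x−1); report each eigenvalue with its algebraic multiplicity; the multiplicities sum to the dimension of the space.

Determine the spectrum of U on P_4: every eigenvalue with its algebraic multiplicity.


λ = 1 (multiplicity 5)

image of 1: 1
image of x: x + 4
image of x^2: x^2 + 8x + 10
image of x^3: x^3 + 12x^2 + 30x + 28
image of x^4: x^4 + 16x^3 + 60x^2 + 112x + 70
the matrix is upper triangular; its diagonal is (1, 1, 1, 1, 1)
for a triangular matrix the eigenvalues are the diagonal entries, with algebraic multiplicity their repetition count


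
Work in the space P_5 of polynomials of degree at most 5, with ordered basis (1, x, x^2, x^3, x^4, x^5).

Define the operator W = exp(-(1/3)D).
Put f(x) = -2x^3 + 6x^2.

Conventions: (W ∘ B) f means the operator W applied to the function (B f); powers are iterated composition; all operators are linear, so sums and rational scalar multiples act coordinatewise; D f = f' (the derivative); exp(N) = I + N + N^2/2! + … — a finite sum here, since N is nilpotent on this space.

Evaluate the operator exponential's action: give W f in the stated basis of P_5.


order-1 term: 2x^2 - 4x
order-2 term: -(2/3)x + 2/3
order-3 term: 2/27
the series for exp(-(1/3)D) f terminates at order 3
exp(-(1/3)D) f = -2x^3 + 8x^2 - (14/3)x + 20/27

the image equals g(x) = -2x^3 + 8x^2 - (14/3)x + 20/27


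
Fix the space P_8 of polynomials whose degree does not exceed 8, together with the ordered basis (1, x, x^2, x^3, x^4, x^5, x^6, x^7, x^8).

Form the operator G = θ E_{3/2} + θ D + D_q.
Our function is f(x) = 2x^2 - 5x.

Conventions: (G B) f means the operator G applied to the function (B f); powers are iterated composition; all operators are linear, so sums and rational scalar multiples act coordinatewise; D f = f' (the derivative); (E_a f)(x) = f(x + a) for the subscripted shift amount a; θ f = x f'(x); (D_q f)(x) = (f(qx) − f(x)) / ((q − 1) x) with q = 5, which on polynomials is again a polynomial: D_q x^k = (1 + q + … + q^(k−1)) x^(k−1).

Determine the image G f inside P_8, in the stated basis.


g(x) = 4x^2 + 17x - 5

E_{3/2} f = 2x^2 + x - 3
θ E_{3/2} f = 4x^2 + x
D f = 4x - 5
θ D f = 4x
D_q f = 12x - 5
(θ E_{3/2} + θ D + D_q) f = 4x^2 + 17x - 5


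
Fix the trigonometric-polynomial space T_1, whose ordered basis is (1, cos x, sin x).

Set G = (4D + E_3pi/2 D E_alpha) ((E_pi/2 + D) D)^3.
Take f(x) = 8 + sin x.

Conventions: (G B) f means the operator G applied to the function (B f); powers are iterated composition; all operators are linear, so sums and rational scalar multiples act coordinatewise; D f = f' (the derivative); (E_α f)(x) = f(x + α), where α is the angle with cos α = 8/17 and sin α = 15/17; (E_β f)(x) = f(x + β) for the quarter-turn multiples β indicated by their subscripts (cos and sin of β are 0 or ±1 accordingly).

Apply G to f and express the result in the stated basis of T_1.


D f = cos x
E_pi/2 D f = -sin x
D D f = -sin x
(E_pi/2 + D) D f = -2sin x
D ((E_pi/2 + D) D) f = -2cos x
E_pi/2 D ((E_pi/2 + D) D) f = 2sin x
D D ((E_pi/2 + D) D) f = 2sin x
(E_pi/2 + D) D ((E_pi/2 + D) D) f = 4sin x
D ((E_pi/2 + D) D) ((E_pi/2 + D) D) f = 4cos x
E_pi/2 D ((E_pi/2 + D) D) ((E_pi/2 + D) D) f = -4sin x
D D ((E_pi/2 + D) D) ((E_pi/2 + D) D) f = -4sin x
(E_pi/2 + D) D ((E_pi/2 + D) D) ((E_pi/2 + D) D) f = -8sin x
D ((E_pi/2 + D) D)^3 f = -8cos x
(4D) ((E_pi/2 + D) D)^3 f = -32cos x
E_alpha ((E_pi/2 + D) D)^3 f = -(120/17)cos x - (64/17)sin x
D E_alpha ((E_pi/2 + D) D)^3 f = -(64/17)cos x + (120/17)sin x
E_3pi/2 D E_alpha ((E_pi/2 + D) D)^3 f = -(120/17)cos x - (64/17)sin x
(4D + E_3pi/2 D E_alpha) ((E_pi/2 + D) D)^3 f = -(664/17)cos x - (64/17)sin x

the image equals g(x) = -(664/17)cos x - (64/17)sin x


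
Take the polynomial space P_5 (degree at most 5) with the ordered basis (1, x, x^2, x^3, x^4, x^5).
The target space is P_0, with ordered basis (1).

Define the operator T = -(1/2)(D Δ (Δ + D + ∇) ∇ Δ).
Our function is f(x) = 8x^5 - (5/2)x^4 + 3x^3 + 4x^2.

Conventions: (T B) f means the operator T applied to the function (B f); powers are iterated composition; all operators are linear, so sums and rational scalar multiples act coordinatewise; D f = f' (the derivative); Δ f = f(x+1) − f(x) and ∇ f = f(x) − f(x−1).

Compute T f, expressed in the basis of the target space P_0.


Δ f = 40x^4 + 70x^3 + 74x^2 + 47x + 25/2
∇ Δ f = 160x^3 - 30x^2 + 98x + 3
Δ (∇ Δ) f = 480x^2 + 420x + 228
D (∇ Δ) f = 480x^2 - 60x + 98
∇ (∇ Δ) f = 480x^2 - 540x + 288
(Δ + D + ∇) (∇ Δ) f = 1440x^2 - 180x + 614
Δ (Δ + D + ∇) (∇ Δ) f = 2880x + 1260
D Δ (Δ + D + ∇) (∇ Δ) f = 2880
(-(1/2)(D Δ (Δ + D + ∇) ∇ Δ)) f = -1440

g(x) = -1440


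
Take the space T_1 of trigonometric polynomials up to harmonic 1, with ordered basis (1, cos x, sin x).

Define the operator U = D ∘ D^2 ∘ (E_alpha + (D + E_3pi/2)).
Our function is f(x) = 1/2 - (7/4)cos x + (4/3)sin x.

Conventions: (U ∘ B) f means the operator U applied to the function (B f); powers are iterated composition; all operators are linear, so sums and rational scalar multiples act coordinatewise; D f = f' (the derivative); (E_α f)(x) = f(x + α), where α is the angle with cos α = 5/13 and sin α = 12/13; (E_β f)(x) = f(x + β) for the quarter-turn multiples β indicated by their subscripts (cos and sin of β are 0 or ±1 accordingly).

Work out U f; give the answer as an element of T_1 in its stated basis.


E_alpha f = 1/2 + (29/52)cos x + (83/39)sin x
D f = (4/3)cos x + (7/4)sin x
E_3pi/2 f = 1/2 - (4/3)cos x - (7/4)sin x
(D + E_3pi/2) f = 1/2
(E_alpha + (D + E_3pi/2)) f = 1 + (29/52)cos x + (83/39)sin x
D (E_alpha + (D + E_3pi/2)) f = (83/39)cos x - (29/52)sin x
D D (E_alpha + (D + E_3pi/2)) f = -(29/52)cos x - (83/39)sin x
D D^2 (E_alpha + (D + E_3pi/2)) f = -(83/39)cos x + (29/52)sin x

g(x) = -(83/39)cos x + (29/52)sin x


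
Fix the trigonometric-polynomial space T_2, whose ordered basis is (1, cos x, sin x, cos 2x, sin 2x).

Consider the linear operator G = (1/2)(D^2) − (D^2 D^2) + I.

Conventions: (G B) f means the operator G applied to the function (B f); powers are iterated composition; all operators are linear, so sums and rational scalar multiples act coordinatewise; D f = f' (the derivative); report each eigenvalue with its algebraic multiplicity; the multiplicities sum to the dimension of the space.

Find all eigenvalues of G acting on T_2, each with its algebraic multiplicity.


image of 1: 1
image of cos x: -(1/2)cos x
image of sin x: -(1/2)sin x
image of cos 2x: -17cos 2x
image of sin 2x: -17sin 2x
the matrix is diagonal; its diagonal is (1, -1/2, -1/2, -17, -17)
for a triangular matrix the eigenvalues are the diagonal entries, with algebraic multiplicity their repetition count

λ = -17 (multiplicity 2), λ = -1/2 (multiplicity 2), λ = 1 (multiplicity 1)


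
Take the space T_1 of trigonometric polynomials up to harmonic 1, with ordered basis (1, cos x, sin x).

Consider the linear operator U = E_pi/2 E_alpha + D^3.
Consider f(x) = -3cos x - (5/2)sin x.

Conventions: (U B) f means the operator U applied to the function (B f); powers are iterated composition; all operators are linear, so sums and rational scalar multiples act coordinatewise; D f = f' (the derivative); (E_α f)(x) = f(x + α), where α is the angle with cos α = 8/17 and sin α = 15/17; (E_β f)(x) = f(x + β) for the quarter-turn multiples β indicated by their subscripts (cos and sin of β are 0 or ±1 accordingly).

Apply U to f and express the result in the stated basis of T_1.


g(x) = (135/34)cos x + (21/34)sin x

E_alpha f = -(123/34)cos x + (25/17)sin x
E_pi/2 E_alpha f = (25/17)cos x + (123/34)sin x
D f = -(5/2)cos x + 3sin x
D D f = 3cos x + (5/2)sin x
D D D f = (5/2)cos x - 3sin x
(E_pi/2 E_alpha + D^3) f = (135/34)cos x + (21/34)sin x


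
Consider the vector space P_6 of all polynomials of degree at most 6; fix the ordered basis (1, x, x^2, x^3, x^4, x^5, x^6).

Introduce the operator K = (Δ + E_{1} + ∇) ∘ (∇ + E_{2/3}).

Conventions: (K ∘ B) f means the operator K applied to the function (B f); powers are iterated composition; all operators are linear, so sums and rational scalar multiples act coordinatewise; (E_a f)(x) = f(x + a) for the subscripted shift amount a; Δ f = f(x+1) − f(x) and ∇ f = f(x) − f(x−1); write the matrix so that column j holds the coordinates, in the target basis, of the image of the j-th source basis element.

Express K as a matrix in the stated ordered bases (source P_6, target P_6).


the matrix is [[1, 14/3, 94/9, 116/27, 2626/81, -796/243, 78634/729]; [0, 1, 28/3, 94/3, 464/27, 13130/81, -1592/81]; [0, 0, 1, 14, 188/3, 1160/27, 13130/27]; [0, 0, 0, 1, 56/3, 940/9, 2320/27]; [0, 0, 0, 0, 1, 70/3, 470/3]; [0, 0, 0, 0, 0, 1, 28]; [0, 0, 0, 0, 0, 0, 1]] (rows listed top to bottom)

image of 1: 1
image of x: x + 14/3
image of x^2: x^2 + (28/3)x + 94/9
image of x^3: x^3 + 14x^2 + (94/3)x + 116/27
image of x^4: x^4 + (56/3)x^3 + (188/3)x^2 + (464/27)x + 2626/81
image of x^5: x^5 + (70/3)x^4 + (940/9)x^3 + (1160/27)x^2 + (13130/81)x - 796/243
image of x^6: x^6 + 28x^5 + (470/3)x^4 + (2320/27)x^3 + (13130/27)x^2 - (1592/81)x + 78634/729
each image's coordinates form column j of the matrix


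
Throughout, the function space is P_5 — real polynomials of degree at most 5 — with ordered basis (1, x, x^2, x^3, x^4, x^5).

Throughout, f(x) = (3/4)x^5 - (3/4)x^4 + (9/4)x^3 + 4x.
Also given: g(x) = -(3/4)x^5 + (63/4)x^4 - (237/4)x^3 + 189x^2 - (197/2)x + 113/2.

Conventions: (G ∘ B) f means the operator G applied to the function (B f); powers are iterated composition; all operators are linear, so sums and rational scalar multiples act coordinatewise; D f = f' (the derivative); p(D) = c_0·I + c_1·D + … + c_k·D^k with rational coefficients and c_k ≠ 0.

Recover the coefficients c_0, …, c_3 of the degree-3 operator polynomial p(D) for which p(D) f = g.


D^0 f = (3/4)x^5 - (3/4)x^4 + (9/4)x^3 + 4x
D^1 f = (15/4)x^4 - 3x^3 + (27/4)x^2 + 4
D^2 f = 15x^3 - 9x^2 + (27/2)x
D^3 f = 45x^2 - 18x + 27/2
matching coefficients of g against c_0 f + c_1 Df + … from the top degree down determines the c_i
solution: c_0 = -1, c_1 = 4, c_2 = -3, c_3 = 3

c_0 = -1, c_1 = 4, c_2 = -3, c_3 = 3


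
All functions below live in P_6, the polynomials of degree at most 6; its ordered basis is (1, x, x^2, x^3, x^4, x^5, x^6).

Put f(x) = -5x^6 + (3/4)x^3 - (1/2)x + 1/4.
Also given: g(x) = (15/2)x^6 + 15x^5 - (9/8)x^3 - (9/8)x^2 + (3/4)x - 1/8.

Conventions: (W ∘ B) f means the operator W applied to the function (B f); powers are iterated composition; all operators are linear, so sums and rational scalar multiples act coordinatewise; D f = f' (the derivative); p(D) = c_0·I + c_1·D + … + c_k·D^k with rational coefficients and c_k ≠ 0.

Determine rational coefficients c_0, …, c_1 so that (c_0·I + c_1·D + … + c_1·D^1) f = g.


D^0 f = -5x^6 + (3/4)x^3 - (1/2)x + 1/4
D^1 f = -30x^5 + (9/4)x^2 - 1/2
matching coefficients of g against c_0 f + c_1 Df + … from the top degree down determines the c_i
solution: c_0 = -3/2, c_1 = -1/2

p(D) = -(3/2)·I − (1/2)·D, i.e. c_0 = -3/2, c_1 = -1/2


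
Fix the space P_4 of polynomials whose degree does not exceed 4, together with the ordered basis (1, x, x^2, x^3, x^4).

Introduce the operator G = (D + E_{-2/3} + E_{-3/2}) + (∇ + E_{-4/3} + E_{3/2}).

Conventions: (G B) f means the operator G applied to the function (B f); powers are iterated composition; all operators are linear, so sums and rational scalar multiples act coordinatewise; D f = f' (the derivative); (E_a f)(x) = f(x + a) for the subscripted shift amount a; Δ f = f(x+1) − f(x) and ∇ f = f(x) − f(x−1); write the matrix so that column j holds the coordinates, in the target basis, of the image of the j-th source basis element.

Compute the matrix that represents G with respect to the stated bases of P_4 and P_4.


image of 1: 4
image of x: 4x
image of x^2: 4x^2 + 103/18
image of x^3: 4x^3 + (103/6)x - 5/3
image of x^4: 4x^4 + (103/3)x^2 - (20/3)x + 8089/648
each image's coordinates form column j of the matrix

the matrix is [[4, 0, 103/18, -5/3, 8089/648]; [0, 4, 0, 103/6, -20/3]; [0, 0, 4, 0, 103/3]; [0, 0, 0, 4, 0]; [0, 0, 0, 0, 4]] (rows listed top to bottom)


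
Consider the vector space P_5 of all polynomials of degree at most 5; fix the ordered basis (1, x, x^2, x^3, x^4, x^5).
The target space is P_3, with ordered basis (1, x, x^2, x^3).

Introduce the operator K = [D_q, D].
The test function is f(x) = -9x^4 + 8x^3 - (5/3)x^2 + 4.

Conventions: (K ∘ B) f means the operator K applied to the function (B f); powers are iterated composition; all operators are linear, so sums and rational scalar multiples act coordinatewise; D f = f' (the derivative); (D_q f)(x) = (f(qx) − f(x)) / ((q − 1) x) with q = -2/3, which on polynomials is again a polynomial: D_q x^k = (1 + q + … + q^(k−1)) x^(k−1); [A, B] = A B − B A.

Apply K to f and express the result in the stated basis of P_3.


D f = -36x^3 + 24x^2 - (10/3)x
D_q D f = -28x^2 + 8x - 10/3
D_q f = -(13/3)x^3 + (56/9)x^2 - (5/9)x
D D_q f = -13x^2 + (112/9)x - 5/9
[D_q, D] f = -15x^2 - (40/9)x - 25/9

the image equals g(x) = -15x^2 - (40/9)x - 25/9


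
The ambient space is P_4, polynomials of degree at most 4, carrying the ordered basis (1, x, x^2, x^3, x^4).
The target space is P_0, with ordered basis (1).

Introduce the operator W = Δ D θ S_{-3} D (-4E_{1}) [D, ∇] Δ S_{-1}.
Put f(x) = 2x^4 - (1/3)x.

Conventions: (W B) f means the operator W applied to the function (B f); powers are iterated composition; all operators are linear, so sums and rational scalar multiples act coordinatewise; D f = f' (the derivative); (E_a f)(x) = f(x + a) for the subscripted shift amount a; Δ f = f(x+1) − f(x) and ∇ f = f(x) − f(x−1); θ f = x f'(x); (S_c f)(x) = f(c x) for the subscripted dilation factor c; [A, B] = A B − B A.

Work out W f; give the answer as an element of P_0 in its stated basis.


S_{-1} f = 2x^4 + (1/3)x
Δ S_{-1} f = 8x^3 + 12x^2 + 8x + 7/3
∇ Δ S_{-1} f = 24x^2 + 4
D ∇ Δ S_{-1} f = 48x
D Δ S_{-1} f = 24x^2 + 24x + 8
∇ D Δ S_{-1} f = 48x
[D, ∇] Δ S_{-1} f = 0
E_{1} ([D, ∇] Δ S_{-1}) f = 0
(-4E_{1}) ([D, ∇] Δ S_{-1}) f = 0
D (-4E_{1}) ([D, ∇] Δ S_{-1}) f = 0
S_{-3} D (-4E_{1}) ([D, ∇] Δ S_{-1}) f = 0
θ (S_{-3} D) (-4E_{1}) ([D, ∇] Δ S_{-1}) f = 0
D θ (S_{-3} D) (-4E_{1}) ([D, ∇] Δ S_{-1}) f = 0
Δ D θ (S_{-3} D) (-4E_{1}) ([D, ∇] Δ S_{-1}) f = 0

the image equals g(x) = 0


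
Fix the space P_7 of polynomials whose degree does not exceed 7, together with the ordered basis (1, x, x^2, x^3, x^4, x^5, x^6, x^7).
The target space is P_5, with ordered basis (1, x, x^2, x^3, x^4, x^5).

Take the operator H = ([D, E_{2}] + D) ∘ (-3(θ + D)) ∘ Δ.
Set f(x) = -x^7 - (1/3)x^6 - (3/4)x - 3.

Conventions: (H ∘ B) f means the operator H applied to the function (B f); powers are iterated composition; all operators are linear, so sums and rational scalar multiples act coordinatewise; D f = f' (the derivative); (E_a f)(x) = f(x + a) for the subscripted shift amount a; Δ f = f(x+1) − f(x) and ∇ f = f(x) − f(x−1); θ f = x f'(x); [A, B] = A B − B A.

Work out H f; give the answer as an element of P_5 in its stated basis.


Δ f = -7x^6 - 23x^5 - 40x^4 - (125/3)x^3 - 26x^2 - 9x - 25/12
θ Δ f = -42x^6 - 115x^5 - 160x^4 - 125x^3 - 52x^2 - 9x
D Δ f = -42x^5 - 115x^4 - 160x^3 - 125x^2 - 52x - 9
(θ + D) Δ f = -42x^6 - 157x^5 - 275x^4 - 285x^3 - 177x^2 - 61x - 9
(-3(θ + D)) Δ f = 126x^6 + 471x^5 + 825x^4 + 855x^3 + 531x^2 + 183x + 27
E_{2} (-3(θ + D)) Δ f = 126x^6 + 1983x^5 + 13095x^4 + 46455x^3 + 93381x^2 + 100839x + 45693
D E_{2} (-3(θ + D)) Δ f = 756x^5 + 9915x^4 + 52380x^3 + 139365x^2 + 186762x + 100839
D (-3(θ + D)) Δ f = 756x^5 + 2355x^4 + 3300x^3 + 2565x^2 + 1062x + 183
E_{2} D (-3(θ + D)) Δ f = 756x^5 + 9915x^4 + 52380x^3 + 139365x^2 + 186762x + 100839
[D, E_{2}] (-3(θ + D)) Δ f = 0
D (-3(θ + D)) Δ f = 756x^5 + 2355x^4 + 3300x^3 + 2565x^2 + 1062x + 183
([D, E_{2}] + D) (-3(θ + D)) Δ f = 756x^5 + 2355x^4 + 3300x^3 + 2565x^2 + 1062x + 183

g(x) = 756x^5 + 2355x^4 + 3300x^3 + 2565x^2 + 1062x + 183


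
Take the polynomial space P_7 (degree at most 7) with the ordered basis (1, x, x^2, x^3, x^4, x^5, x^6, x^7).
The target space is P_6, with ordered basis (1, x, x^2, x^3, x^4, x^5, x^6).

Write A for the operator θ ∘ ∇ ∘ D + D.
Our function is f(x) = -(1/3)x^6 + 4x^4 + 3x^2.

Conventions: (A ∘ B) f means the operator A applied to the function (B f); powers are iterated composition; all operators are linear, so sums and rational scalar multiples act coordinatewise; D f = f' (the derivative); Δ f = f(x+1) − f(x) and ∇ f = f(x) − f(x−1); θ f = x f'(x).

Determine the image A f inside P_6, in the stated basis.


D f = -2x^5 + 16x^3 + 6x
∇ D f = -10x^4 + 20x^3 + 28x^2 - 38x + 20
θ ∇ D f = -40x^4 + 60x^3 + 56x^2 - 38x
D f = -2x^5 + 16x^3 + 6x
(θ ∘ ∇ ∘ D + D) f = -2x^5 - 40x^4 + 76x^3 + 56x^2 - 32x

g(x) = -2x^5 - 40x^4 + 76x^3 + 56x^2 - 32x


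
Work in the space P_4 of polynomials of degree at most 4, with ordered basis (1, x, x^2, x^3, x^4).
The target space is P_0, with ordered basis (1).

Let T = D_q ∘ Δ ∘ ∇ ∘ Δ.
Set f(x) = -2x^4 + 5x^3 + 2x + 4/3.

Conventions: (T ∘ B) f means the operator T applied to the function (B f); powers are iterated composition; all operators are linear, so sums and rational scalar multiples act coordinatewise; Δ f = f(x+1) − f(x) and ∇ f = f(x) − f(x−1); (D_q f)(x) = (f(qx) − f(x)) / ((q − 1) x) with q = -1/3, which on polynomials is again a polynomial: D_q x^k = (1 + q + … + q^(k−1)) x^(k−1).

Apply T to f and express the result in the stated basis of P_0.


the image equals g(x) = -48

Δ f = -8x^3 + 3x^2 + 7x + 5
∇ Δ f = -24x^2 + 30x - 4
Δ ∇ Δ f = -48x + 6
D_q Δ ∇ Δ f = -48


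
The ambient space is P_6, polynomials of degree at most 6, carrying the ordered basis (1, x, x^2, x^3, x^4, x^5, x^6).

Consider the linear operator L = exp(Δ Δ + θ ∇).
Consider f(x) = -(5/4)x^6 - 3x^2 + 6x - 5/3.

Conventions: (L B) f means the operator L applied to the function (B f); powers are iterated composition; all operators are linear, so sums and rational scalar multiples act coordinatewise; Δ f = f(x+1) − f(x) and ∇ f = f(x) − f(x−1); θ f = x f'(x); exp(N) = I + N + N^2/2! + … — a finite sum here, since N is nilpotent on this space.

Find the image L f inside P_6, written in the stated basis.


the result is g(x) = -(5/4)x^6 - (75/2)x^5 - (675/2)x^4 - (2625/2)x^3 - 3828x^2 - (30555/4)x - 19193/3

order-1 term: -(75/2)x^5 + (75/2)x^4 - 225x^3 - 225x^2 - (477/2)x - 167/2
order-2 term: -375x^4 + (825/2)x^3 - 2175x^2 - (5025/4)x - 1200
order-3 term: -1500x^3 + 825x^2 - (9075/2)x - 2375
order-4 term: -2250x^2 - (1425/2)x - 3675/2
order-5 term: -900x - 900
the series for exp(Δ Δ + θ ∇) f terminates at order 5
exp(Δ Δ + θ ∇) f = -(5/4)x^6 - (75/2)x^5 - (675/2)x^4 - (2625/2)x^3 - 3828x^2 - (30555/4)x - 19193/3


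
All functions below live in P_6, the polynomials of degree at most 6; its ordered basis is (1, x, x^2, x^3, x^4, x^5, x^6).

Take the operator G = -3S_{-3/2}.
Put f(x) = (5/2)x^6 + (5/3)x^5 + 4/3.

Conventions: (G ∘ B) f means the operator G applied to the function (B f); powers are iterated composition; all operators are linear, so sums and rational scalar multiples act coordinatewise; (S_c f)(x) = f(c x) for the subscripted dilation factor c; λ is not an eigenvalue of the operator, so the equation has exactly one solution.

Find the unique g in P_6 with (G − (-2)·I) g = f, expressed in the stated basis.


the image equals g(x) = -(160/2059)x^6 + (160/2379)x^5 - 4/3

write g with unknown coordinates in the stated basis and equate coefficients in (G − (-2)·I) g = f
solving from the highest basis element down gives g = -(160/2059)x^6 + (160/2379)x^5 - 4/3
check: G g = (10935/4118)x^6 + (1215/793)x^5 + 4
so G g − (-2)·g = (5/2)x^6 + (5/3)x^5 + 4/3 = f ✓


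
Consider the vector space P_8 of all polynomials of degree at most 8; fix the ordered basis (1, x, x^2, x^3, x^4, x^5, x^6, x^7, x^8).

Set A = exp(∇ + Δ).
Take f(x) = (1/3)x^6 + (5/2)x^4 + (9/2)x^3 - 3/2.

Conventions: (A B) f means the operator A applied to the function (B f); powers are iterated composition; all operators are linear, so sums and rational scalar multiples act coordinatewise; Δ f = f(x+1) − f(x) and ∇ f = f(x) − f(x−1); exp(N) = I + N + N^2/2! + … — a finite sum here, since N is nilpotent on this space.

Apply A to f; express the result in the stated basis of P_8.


order-1 term: 4x^5 + (100/3)x^3 + 27x^2 + 24x + 9
order-2 term: 20x^4 + 140x^2 + 54x + 184/3
order-3 term: (160/3)x^3 + 240x + 36
order-4 term: 80x^2 + 440/3
order-5 term: 64x
order-6 term: 64/3
the series for exp(∇ + Δ) f terminates at order 6
exp(∇ + Δ) f = (1/3)x^6 + 4x^5 + (45/2)x^4 + (547/6)x^3 + 247x^2 + 382x + 1637/6

the result is g(x) = (1/3)x^6 + 4x^5 + (45/2)x^4 + (547/6)x^3 + 247x^2 + 382x + 1637/6


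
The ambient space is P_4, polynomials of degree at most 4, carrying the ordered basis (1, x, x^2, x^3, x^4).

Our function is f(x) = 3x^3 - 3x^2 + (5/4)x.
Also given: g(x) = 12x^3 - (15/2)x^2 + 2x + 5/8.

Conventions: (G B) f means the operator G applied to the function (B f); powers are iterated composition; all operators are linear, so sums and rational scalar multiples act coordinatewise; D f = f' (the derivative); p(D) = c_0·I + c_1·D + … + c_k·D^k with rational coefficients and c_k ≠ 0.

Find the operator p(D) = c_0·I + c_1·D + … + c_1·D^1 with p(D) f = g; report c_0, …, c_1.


D^0 f = 3x^3 - 3x^2 + (5/4)x
D^1 f = 9x^2 - 6x + 5/4
matching coefficients of g against c_0 f + c_1 Df + … from the top degree down determines the c_i
solution: c_0 = 4, c_1 = 1/2

c_0 = 4, c_1 = 1/2


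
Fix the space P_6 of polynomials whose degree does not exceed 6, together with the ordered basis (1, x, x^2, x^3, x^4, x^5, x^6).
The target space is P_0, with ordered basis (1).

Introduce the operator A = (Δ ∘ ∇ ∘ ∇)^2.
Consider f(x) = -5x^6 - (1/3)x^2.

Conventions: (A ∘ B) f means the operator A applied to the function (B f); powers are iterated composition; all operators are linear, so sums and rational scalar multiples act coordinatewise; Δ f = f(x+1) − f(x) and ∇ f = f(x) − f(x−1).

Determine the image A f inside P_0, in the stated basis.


∇ f = -30x^5 + 75x^4 - 100x^3 + 75x^2 - (92/3)x + 16/3
∇ ∇ f = -150x^4 + 600x^3 - 1050x^2 + 900x - 932/3
Δ ∇ ∇ f = -600x^3 + 900x^2 - 900x + 300
∇ (Δ ∘ ∇ ∘ ∇) f = -1800x^2 + 3600x - 2400
∇ ∇ (Δ ∘ ∇ ∘ ∇) f = -3600x + 5400
Δ ∇ ∇ (Δ ∘ ∇ ∘ ∇) f = -3600

g(x) = -3600


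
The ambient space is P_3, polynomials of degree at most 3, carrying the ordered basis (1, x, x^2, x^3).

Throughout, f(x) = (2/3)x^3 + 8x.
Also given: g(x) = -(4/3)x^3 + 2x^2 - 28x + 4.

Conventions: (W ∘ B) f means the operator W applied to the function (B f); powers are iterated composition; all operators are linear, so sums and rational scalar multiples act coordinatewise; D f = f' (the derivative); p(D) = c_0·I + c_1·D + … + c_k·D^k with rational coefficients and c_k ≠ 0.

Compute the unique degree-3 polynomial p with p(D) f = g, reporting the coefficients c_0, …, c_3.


D^0 f = (2/3)x^3 + 8x
D^1 f = 2x^2 + 8
D^2 f = 4x
D^3 f = 4
matching coefficients of g against c_0 f + c_1 Df + … from the top degree down determines the c_i
solution: c_0 = -2, c_1 = 1, c_2 = -3, c_3 = -1

p(D) = -2·I + D − 3·D^2 − D^3, i.e. c_0 = -2, c_1 = 1, c_2 = -3, c_3 = -1


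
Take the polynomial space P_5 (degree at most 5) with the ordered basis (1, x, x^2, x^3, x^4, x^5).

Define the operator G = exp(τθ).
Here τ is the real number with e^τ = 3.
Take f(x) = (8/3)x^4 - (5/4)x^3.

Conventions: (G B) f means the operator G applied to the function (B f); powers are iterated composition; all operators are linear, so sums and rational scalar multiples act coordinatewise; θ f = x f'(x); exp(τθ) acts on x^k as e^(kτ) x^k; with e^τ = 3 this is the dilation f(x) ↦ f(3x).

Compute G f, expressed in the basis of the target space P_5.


the image equals g(x) = 216x^4 - (135/4)x^3

exp(τθ) x^k = e^(kτ) x^k; with e^τ = 3 this sends x^k to 3^k x^k
x^3 ↦ 27 x^3
x^4 ↦ 81 x^4
applying this coordinatewise to f: exp(τθ) f = 216x^4 - (135/4)x^3


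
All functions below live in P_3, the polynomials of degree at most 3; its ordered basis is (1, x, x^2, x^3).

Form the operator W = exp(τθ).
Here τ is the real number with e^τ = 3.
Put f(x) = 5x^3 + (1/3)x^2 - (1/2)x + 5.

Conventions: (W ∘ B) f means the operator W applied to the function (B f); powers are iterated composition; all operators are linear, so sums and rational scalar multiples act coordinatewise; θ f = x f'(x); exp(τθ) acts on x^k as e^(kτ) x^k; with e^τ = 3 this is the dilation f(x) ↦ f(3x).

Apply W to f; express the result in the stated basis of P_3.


the image equals g(x) = 135x^3 + 3x^2 - (3/2)x + 5

exp(τθ) x^k = e^(kτ) x^k; with e^τ = 3 this sends x^k to 3^k x^k
x ↦ 3 x
x^2 ↦ 9 x^2
x^3 ↦ 27 x^3
applying this coordinatewise to f: exp(τθ) f = 135x^3 + 3x^2 - (3/2)x + 5


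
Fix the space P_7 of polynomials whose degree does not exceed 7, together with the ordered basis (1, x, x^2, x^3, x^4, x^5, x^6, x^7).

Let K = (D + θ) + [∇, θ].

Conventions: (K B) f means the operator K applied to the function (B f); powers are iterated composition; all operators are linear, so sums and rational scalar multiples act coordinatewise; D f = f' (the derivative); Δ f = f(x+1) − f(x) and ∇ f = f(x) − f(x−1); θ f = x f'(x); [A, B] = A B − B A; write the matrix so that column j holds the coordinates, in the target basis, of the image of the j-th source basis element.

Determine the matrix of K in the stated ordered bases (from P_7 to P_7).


the matrix is [[0, 2, -2, 3, -4, 5, -6, 7]; [0, 1, 4, -6, 12, -20, 30, -42]; [0, 0, 2, 6, -12, 30, -60, 105]; [0, 0, 0, 3, 8, -20, 60, -140]; [0, 0, 0, 0, 4, 10, -30, 105]; [0, 0, 0, 0, 0, 5, 12, -42]; [0, 0, 0, 0, 0, 0, 6, 14]; [0, 0, 0, 0, 0, 0, 0, 7]] (rows listed top to bottom)

image of 1: 0
image of x: x + 2
image of x^2: 2x^2 + 4x - 2
image of x^3: 3x^3 + 6x^2 - 6x + 3
image of x^4: 4x^4 + 8x^3 - 12x^2 + 12x - 4
image of x^5: 5x^5 + 10x^4 - 20x^3 + 30x^2 - 20x + 5
image of x^6: 6x^6 + 12x^5 - 30x^4 + 60x^3 - 60x^2 + 30x - 6
image of x^7: 7x^7 + 14x^6 - 42x^5 + 105x^4 - 140x^3 + 105x^2 - 42x + 7
each image's coordinates form column j of the matrix


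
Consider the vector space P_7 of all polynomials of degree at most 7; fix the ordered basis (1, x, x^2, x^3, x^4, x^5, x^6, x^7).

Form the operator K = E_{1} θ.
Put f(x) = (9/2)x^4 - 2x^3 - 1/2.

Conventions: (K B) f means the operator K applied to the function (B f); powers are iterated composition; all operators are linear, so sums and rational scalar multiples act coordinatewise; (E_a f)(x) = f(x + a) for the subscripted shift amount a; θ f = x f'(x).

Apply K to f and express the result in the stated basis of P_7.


θ f = 18x^4 - 6x^3
E_{1} θ f = 18x^4 + 66x^3 + 90x^2 + 54x + 12

the result is g(x) = 18x^4 + 66x^3 + 90x^2 + 54x + 12


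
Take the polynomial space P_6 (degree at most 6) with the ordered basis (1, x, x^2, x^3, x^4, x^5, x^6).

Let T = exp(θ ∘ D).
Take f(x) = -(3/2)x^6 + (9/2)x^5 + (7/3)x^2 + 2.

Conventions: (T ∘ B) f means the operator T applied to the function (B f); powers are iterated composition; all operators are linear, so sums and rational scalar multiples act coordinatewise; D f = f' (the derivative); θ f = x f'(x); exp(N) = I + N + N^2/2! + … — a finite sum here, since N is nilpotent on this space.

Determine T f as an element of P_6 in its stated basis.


order-1 term: -45x^5 + 90x^4 + (14/3)x
order-2 term: -450x^4 + 540x^3
order-3 term: -1800x^3 + 1080x^2
order-4 term: -2700x^2 + 540x
order-5 term: -1080x
the series for exp(θ ∘ D) f terminates at order 5
exp(θ ∘ D) f = -(3/2)x^6 - (81/2)x^5 - 360x^4 - 1260x^3 - (4853/3)x^2 - (1606/3)x + 2

the result is g(x) = -(3/2)x^6 - (81/2)x^5 - 360x^4 - 1260x^3 - (4853/3)x^2 - (1606/3)x + 2


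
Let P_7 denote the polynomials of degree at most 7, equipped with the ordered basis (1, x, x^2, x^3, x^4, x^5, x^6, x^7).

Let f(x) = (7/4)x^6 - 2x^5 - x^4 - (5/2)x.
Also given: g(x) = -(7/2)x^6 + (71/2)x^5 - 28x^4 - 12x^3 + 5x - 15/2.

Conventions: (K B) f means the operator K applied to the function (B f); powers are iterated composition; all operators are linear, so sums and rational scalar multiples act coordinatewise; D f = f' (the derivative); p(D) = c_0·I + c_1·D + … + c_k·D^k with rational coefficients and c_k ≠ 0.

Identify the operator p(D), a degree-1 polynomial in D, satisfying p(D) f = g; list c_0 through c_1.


D^0 f = (7/4)x^6 - 2x^5 - x^4 - (5/2)x
D^1 f = (21/2)x^5 - 10x^4 - 4x^3 - 5/2
matching coefficients of g against c_0 f + c_1 Df + … from the top degree down determines the c_i
solution: c_0 = -2, c_1 = 3

p(D) = -2·I + 3·D, i.e. c_0 = -2, c_1 = 3


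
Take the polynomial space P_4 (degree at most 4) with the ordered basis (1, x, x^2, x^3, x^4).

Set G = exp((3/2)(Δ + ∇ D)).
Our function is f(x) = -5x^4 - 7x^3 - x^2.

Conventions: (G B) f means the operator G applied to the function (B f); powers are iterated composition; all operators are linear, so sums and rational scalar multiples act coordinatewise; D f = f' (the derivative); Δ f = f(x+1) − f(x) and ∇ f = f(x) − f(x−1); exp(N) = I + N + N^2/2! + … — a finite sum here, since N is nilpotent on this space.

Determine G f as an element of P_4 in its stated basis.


order-1 term: -30x^3 - (333/2)x^2 - (75/2)x - 21
order-2 term: -(135/2)x^2 - (1809/4)x - 1431/4
order-3 term: -(135/2)x - 2619/8
order-4 term: -405/16
the series for exp((3/2)(Δ + ∇ D)) f terminates at order 4
exp((3/2)(Δ + ∇ D)) f = -5x^4 - 37x^3 - 235x^2 - (2229/4)x - 11703/16

the result is g(x) = -5x^4 - 37x^3 - 235x^2 - (2229/4)x - 11703/16


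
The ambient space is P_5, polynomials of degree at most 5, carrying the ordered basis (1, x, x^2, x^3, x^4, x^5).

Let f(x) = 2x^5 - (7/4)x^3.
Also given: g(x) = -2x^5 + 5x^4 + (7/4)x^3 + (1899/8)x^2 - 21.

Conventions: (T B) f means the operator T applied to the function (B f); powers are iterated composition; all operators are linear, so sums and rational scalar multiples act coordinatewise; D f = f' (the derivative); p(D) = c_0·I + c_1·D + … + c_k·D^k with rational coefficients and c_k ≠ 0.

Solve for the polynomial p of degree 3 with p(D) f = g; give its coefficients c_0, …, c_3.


c_0 = -1, c_1 = 1/2, c_2 = 0, c_3 = 2

D^0 f = 2x^5 - (7/4)x^3
D^1 f = 10x^4 - (21/4)x^2
D^2 f = 40x^3 - (21/2)x
D^3 f = 120x^2 - 21/2
matching coefficients of g against c_0 f + c_1 Df + … from the top degree down determines the c_i
solution: c_0 = -1, c_1 = 1/2, c_2 = 0, c_3 = 2


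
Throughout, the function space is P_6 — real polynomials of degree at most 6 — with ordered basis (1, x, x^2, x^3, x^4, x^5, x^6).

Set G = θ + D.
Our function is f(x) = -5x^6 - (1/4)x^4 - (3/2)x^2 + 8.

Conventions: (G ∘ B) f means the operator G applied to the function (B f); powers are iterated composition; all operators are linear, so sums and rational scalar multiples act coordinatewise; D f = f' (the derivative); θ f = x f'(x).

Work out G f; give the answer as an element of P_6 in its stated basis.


θ f = -30x^6 - x^4 - 3x^2
D f = -30x^5 - x^3 - 3x
(θ + D) f = -30x^6 - 30x^5 - x^4 - x^3 - 3x^2 - 3x

the image equals g(x) = -30x^6 - 30x^5 - x^4 - x^3 - 3x^2 - 3x


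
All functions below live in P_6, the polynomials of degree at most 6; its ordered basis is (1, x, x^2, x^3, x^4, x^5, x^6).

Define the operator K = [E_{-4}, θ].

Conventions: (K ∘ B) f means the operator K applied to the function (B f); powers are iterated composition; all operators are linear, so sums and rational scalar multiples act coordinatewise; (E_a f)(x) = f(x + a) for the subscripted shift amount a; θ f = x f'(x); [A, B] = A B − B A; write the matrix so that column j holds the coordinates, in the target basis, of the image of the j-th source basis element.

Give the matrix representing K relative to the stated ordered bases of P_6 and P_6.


image of 1: 0
image of x: -4
image of x^2: -8x + 32
image of x^3: -12x^2 + 96x - 192
image of x^4: -16x^3 + 192x^2 - 768x + 1024
image of x^5: -20x^4 + 320x^3 - 1920x^2 + 5120x - 5120
image of x^6: -24x^5 + 480x^4 - 3840x^3 + 15360x^2 - 30720x + 24576
each image's coordinates form column j of the matrix

the matrix is [[0, -4, 32, -192, 1024, -5120, 24576]; [0, 0, -8, 96, -768, 5120, -30720]; [0, 0, 0, -12, 192, -1920, 15360]; [0, 0, 0, 0, -16, 320, -3840]; [0, 0, 0, 0, 0, -20, 480]; [0, 0, 0, 0, 0, 0, -24]; [0, 0, 0, 0, 0, 0, 0]] (rows listed top to bottom)


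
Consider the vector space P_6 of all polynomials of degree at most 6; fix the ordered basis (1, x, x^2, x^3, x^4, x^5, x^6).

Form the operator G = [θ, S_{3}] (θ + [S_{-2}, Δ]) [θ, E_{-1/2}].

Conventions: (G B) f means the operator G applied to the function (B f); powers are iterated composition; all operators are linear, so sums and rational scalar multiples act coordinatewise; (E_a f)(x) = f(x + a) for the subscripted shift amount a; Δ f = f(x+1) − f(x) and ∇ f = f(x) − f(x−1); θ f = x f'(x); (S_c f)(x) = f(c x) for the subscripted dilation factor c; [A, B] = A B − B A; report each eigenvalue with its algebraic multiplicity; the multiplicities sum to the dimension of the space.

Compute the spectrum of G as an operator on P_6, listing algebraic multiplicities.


λ = 0 (multiplicity 7)

image of 1: 0
image of x: 0
image of x^2: 0
image of x^3: 0
image of x^4: 0
image of x^5: 0
image of x^6: 0
the matrix is upper triangular; its diagonal is (0, 0, 0, 0, 0, 0, 0)
for a triangular matrix the eigenvalues are the diagonal entries, with algebraic multiplicity their repetition count
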